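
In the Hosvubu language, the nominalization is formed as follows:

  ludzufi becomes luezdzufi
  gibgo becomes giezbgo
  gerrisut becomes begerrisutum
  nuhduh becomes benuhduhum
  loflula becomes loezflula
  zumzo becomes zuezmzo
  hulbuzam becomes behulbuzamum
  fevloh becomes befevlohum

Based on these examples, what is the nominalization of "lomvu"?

loezmvu

gibgo and fevloh both have last vowel 'o' yet inflect differently (giezbgo, befevlohum), so the last vowel is not what conditions the rule; whether the stem ends in a vowel or a consonant is.
"lomvu" ends in a vowel. The stems ending in a vowel (loflula → loezflula, ludzufi → luezdzufi, gibgo → giezbgo) insert -ez- after the first vowel.
So lomvu → loezmvu.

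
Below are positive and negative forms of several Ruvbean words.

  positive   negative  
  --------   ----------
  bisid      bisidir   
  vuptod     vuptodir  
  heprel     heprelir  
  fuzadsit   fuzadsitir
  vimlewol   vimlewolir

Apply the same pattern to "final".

Every pair shown (bisid → bisidir, vuptod → vuptodir, heprel → heprelir, …) follows the same rule: add -ir.
So final → finalir.

finalir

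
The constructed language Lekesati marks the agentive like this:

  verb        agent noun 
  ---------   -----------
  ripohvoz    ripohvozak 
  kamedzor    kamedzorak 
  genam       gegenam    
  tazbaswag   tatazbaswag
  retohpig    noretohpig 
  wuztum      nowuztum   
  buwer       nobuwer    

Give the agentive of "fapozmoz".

fapozmozak

tazbaswag and retohpig both end in -g yet inflect differently (tatazbaswag, noretohpig), so the final letter is not what conditions the rule; the last vowel is.
"fapozmoz" has last vowel 'o'. The stems whose last vowel is 'o' (ripohvoz → ripohvozak, kamedzor → kamedzorak) add -ak.
So fapozmoz → fapozmozak.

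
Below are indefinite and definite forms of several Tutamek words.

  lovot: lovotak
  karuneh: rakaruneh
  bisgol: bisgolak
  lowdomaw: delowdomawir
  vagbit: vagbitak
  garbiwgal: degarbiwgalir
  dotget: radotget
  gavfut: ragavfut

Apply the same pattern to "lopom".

lopomak

garbiwgal and bisgol both end in -l yet inflect differently (degarbiwgalir, bisgolak), so the final letter is not what conditions the rule; the last vowel is.
"lopom" has last vowel 'o'. The stems whose last vowel is 'o' (bisgol → bisgolak, lovot → lovotak) add -ak.
So lopom → lopomak.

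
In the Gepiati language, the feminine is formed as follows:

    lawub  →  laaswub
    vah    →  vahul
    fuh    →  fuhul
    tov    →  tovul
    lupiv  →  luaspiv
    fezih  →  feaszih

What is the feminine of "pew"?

pewul

lupiv and tov both end in -v yet inflect differently (luaspiv, tovul), so the final letter is not what conditions the rule; the number of vowels is.
"pew" has 1 vowel. The stems with 1 vowel (tov → tovul, vah → vahul, fuh → fuhul) add -ul.
So pew → pewul.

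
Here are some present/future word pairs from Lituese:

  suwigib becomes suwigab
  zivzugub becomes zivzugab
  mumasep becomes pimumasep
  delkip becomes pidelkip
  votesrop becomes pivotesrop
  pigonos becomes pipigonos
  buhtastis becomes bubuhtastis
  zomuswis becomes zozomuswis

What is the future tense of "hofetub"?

hofetab

"hofetub" ends in -b. The stems ending in -b (suwigib → suwigab, zivzugub → zivzugab) change the last vowel to 'a'.
So hofetub → hofetab.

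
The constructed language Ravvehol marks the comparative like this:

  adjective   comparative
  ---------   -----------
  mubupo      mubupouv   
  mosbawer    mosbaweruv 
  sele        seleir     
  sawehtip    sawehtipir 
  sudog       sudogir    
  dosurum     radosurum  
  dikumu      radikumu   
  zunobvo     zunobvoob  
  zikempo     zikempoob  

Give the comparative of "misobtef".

misobtefuv

mubupo and zunobvo both end in -o yet inflect differently (mubupouv, zunobvoob), so the final letter is not what conditions the rule; the first letter is.
"misobtef" begins with m-. The stems beginning with m- (mubupo → mubupouv, mosbawer → mosbaweruv) add -uv.
The other patterns: stems beginning with s- add -ir; stems beginning with d- add the prefix ra-; stems beginning with z- add -ob.
So misobtef → misobtefuv.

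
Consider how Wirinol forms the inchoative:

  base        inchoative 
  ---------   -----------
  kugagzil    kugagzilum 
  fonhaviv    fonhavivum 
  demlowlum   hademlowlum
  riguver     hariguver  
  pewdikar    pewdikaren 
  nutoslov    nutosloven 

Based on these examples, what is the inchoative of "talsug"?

hatalsug

riguver and pewdikar both end in -r yet inflect differently (hariguver, pewdikaren), so the final letter is not what conditions the rule; the last vowel is.
"talsug" has last vowel 'u'. The one such stem in the data (demlowlum → hademlowlum) adds the prefix ha-, so the same rule applies.
So talsug → hatalsug.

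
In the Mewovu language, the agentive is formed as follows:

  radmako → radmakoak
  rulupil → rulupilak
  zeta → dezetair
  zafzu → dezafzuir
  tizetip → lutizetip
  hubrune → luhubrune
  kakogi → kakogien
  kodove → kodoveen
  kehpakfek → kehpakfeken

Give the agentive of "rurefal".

rurefalak

hubrune and kodove both end in -e yet inflect differently (luhubrune, kodoveen), so the final letter is not what conditions the rule; the first letter is.
"rurefal" begins with r-. The stems beginning with r- (radmako → radmakoak, rulupil → rulupilak) add -ak.
So rurefal → rurefalak.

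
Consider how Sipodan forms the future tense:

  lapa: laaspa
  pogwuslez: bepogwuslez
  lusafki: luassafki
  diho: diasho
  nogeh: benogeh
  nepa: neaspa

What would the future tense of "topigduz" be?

betopigduz

"topigduz" ends in a consonant. The stems ending in a consonant (pogwuslez → bepogwuslez, nogeh → benogeh) add the prefix be-.
The other pattern: stems ending in a vowel insert -as- after the first vowel.
So topigduz → betopigduz.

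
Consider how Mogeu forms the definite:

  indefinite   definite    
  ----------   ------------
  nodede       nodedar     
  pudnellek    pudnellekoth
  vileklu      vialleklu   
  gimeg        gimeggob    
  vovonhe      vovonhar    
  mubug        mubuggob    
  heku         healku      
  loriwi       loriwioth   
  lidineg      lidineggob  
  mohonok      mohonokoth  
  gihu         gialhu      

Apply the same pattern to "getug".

"getug" ends in -g. The stems ending in -g (mubug → mubuggob, lidineg → lidineggob, gimeg → gimeggob) double the final consonant and add -ob.
The other patterns: stems ending in -e drop the final letter and add -ar; stems ending in -u insert -al- after the first vowel; stems ending in -i or -k add -oth.
So getug → getuggob.

getuggob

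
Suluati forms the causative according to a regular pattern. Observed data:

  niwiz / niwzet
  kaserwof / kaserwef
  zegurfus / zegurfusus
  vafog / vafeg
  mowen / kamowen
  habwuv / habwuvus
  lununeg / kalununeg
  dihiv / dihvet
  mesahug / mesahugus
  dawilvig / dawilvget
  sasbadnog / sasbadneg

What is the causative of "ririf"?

"ririf" has last vowel 'i'. The stems whose last vowel is 'i' (dawilvig → dawilvget, dihiv → dihvet, niwiz → niwzet) delete the last vowel and add -et.
The other patterns: stems whose last vowel is 'o' change the last vowel to 'e'; stems whose last vowel is 'u' add -us; stems whose last vowel is 'e' add the prefix ka-.
So ririf → rirfet.

rirfet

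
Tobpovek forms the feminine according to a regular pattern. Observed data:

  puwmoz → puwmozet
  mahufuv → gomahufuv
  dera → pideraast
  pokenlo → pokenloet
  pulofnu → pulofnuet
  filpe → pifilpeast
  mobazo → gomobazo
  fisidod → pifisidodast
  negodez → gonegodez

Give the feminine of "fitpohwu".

"fitpohwu" begins with f-. The stems beginning with f- (fisidod → pifisidodast, filpe → pifilpeast) add pi- … -ast around the stem.
The other patterns: stems beginning with p- add -et; stems beginning with m- or n- add the prefix go-.
So fitpohwu → pifitpohwuast.

pifitpohwuast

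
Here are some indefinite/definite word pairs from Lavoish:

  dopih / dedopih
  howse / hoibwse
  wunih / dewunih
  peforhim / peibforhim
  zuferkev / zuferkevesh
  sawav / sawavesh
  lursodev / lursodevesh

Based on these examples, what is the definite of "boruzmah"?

deboruzmah

wunih and peforhim both have last vowel 'i' yet inflect differently (dewunih, peibforhim), so the last vowel is not what conditions the rule; the final letter is.
"boruzmah" ends in -h. The stems ending in -h (wunih → dewunih, dopih → dedopih) add the prefix de-.
The other patterns: stems ending in -v add -esh; stems ending in -e or -m insert -ib- after the first vowel.
So boruzmah → deboruzmah.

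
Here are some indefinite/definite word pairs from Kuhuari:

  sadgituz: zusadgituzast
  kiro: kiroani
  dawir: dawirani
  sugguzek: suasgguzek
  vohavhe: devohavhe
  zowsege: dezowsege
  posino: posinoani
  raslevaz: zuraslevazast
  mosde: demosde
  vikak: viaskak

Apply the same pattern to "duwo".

zowsege and sugguzek both have last vowel 'e' yet inflect differently (dezowsege, suasgguzek), so the last vowel is not what conditions the rule; the final letter is.
"duwo" ends in -o. The stems ending in -o (posino → posinoani, kiro → kiroani) add -ani.
So duwo → duwoani.

duwoani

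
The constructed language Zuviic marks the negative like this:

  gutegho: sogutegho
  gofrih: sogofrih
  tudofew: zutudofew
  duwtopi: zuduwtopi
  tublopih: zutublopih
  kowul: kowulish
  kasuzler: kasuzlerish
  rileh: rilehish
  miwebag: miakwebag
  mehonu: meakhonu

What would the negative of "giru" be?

sogiru

"giru" begins with g-. The stems beginning with g- (gutegho → sogutegho, gofrih → sogofrih) add the prefix so-.
So giru → sogiru.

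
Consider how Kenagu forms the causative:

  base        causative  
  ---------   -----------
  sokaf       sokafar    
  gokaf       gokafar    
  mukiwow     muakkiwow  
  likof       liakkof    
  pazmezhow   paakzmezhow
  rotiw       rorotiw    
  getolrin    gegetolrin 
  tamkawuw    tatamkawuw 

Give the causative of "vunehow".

vuaknehow

"vunehow" has last vowel 'o'. The stems whose last vowel is 'o' (mukiwow → muakkiwow, likof → liakkof, pazmezhow → paakzmezhow) insert -ak- after the first vowel.
The other patterns: stems whose last vowel is 'a' add -ar; stems whose last vowel is 'i' or 'u' repeat the first consonant+vowel as a prefix.
So vunehow → vuaknehow.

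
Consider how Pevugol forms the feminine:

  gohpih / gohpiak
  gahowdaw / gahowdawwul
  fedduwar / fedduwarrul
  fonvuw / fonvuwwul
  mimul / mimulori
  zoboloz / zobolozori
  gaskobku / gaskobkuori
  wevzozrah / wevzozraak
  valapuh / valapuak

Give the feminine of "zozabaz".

wevzozrah and fedduwar both have last vowel 'a' yet inflect differently (wevzozraak, fedduwarrul), so the last vowel is not what conditions the rule; the final letter is.
"zozabaz" ends in -z. The one such stem in the data (zoboloz → zobolozori) adds -ori, so the same rule applies.
So zozabaz → zozabazori.

zozabazori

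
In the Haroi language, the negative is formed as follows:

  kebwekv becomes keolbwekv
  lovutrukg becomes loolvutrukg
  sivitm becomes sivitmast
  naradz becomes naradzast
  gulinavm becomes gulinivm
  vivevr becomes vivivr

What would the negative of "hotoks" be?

hooltoks

sivitm and gulinavm both end in -m yet inflect differently (sivitmast, gulinivm), so the final letter is not what conditions the rule; the second-to-last letter is.
"hotoks" has second-to-last letter 'k'. The stems whose second-to-last letter is 'k' (kebwekv → keolbwekv, lovutrukg → loolvutrukg) insert -ol- after the first vowel.
So hotoks → hooltoks.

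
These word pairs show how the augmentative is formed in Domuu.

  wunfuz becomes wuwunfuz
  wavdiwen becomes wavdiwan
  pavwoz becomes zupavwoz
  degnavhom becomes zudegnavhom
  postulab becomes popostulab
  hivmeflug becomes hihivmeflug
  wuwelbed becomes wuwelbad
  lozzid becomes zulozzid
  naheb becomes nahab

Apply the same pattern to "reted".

retad

postulab and naheb both end in -b yet inflect differently (popostulab, nahab), so the final letter is not what conditions the rule; the last vowel is.
"reted" has last vowel 'e'. The stems whose last vowel is 'e' (naheb → nahab, wavdiwen → wavdiwan, wuwelbed → wuwelbad) change the last vowel to 'a'.
The other patterns: stems whose last vowel is 'a' or 'u' repeat the first consonant+vowel as a prefix; stems whose last vowel is 'i' or 'o' add the prefix zu-.
So reted → retad.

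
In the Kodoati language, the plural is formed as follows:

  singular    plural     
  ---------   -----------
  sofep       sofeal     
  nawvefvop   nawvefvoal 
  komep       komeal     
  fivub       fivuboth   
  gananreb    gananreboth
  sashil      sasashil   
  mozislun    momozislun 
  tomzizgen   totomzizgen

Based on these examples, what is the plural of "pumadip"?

"pumadip" ends in -p. The stems ending in -p (sofep → sofeal, nawvefvop → nawvefvoal, komep → komeal) drop the final letter and add -al.
So pumadip → pumadial.

pumadial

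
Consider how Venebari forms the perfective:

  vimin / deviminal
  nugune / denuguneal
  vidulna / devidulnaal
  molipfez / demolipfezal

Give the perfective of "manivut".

Every pair shown (vimin → deviminal, nugune → denuguneal, vidulna → devidulnaal, …) follows the same rule: add de- … -al around the stem.
So manivut → demanivutal.

demanivutal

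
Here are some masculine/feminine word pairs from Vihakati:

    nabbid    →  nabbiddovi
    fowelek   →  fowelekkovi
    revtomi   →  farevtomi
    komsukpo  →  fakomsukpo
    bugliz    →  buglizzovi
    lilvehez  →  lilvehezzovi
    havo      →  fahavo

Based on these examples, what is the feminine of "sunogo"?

revtomi and bugliz both have last vowel 'i' yet inflect differently (farevtomi, buglizzovi), so the last vowel is not what conditions the rule; whether the stem ends in a vowel or a consonant is.
"sunogo" ends in a vowel. The stems ending in a vowel (havo → fahavo, revtomi → farevtomi, komsukpo → fakomsukpo) add the prefix fa-.
The other pattern: stems ending in a consonant double the final consonant and add -ovi.
So sunogo → fasunogo.

fasunogo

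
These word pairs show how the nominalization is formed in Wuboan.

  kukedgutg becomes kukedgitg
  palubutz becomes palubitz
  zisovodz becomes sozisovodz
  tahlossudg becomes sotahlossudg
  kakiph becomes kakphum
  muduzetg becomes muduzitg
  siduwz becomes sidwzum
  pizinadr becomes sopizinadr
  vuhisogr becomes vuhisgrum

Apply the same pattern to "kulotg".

muduzetg and tahlossudg both end in -g yet inflect differently (muduzitg, sotahlossudg), so the final letter is not what conditions the rule; the second-to-last letter is.
"kulotg" has second-to-last letter 't'. The stems whose second-to-last letter is 't' (muduzetg → muduzitg, kukedgutg → kukedgitg, palubutz → palubitz) change the last vowel to 'i'.
So kulotg → kulitg.

kulitg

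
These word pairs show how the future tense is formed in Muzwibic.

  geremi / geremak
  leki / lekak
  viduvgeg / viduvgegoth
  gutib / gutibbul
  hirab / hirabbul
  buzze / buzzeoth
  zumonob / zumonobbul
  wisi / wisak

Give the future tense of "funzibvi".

funzibvak

"funzibvi" ends in -i. The stems ending in -i (wisi → wisak, leki → lekak, geremi → geremak) drop the final letter and add -ak.
The other patterns: stems ending in -b double the final consonant and add -ul; stems ending in -e or -g add -oth.
So funzibvi → funzibvak.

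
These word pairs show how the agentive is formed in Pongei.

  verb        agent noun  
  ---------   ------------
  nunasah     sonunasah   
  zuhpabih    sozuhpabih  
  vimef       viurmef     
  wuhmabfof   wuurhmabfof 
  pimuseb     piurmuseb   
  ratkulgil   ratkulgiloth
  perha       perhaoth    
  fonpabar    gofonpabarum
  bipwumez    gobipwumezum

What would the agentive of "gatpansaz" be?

gogatpansazum

zuhpabih and ratkulgil both have last vowel 'i' yet inflect differently (sozuhpabih, ratkulgiloth), so the last vowel is not what conditions the rule; the final letter is.
"gatpansaz" ends in -z. The one such stem in the data (bipwumez → gobipwumezum) adds go- … -um around the stem, so the same rule applies.
The other patterns: stems ending in -h add the prefix so-; stems ending in -b or -f insert -ur- after the first vowel; stems ending in -a or -l add -oth.
So gatpansaz → gogatpansazum.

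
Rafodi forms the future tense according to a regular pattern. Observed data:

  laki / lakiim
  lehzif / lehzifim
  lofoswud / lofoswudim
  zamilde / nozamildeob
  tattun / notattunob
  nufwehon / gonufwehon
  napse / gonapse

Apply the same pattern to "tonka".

notonkaob

"tonka" begins with t-. The one such stem in the data (tattun → notattunob) adds no- … -ob around the stem, so the same rule applies.
The other patterns: stems beginning with l- add -im; stems beginning with n- add the prefix go-.
So tonka → notonkaob.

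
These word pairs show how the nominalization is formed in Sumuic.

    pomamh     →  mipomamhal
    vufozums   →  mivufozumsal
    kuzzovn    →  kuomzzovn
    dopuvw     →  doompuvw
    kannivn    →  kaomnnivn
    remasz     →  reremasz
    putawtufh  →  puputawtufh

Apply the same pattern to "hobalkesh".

hohobalkesh

pomamh and putawtufh both end in -h yet inflect differently (mipomamhal, puputawtufh), so the final letter is not what conditions the rule; the second-to-last letter is.
"hobalkesh" has second-to-last letter 's'. The one such stem in the data (remasz → reremasz) repeats the first consonant+vowel as a prefix (as does putawtufh), so the same rule applies.
The other patterns: stems whose second-to-last letter is 'm' add mi- … -al around the stem; stems whose second-to-last letter is 'v' insert -om- after the first vowel.
So hobalkesh → hohobalkesh.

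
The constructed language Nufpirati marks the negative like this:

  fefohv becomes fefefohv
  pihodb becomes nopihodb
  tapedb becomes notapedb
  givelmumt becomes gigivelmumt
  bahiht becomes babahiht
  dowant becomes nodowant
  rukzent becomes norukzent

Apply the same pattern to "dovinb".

nodovinb

givelmumt and dowant both end in -t yet inflect differently (gigivelmumt, nodowant), so the final letter is not what conditions the rule; the second-to-last letter is.
"dovinb" has second-to-last letter 'n'. The stems whose second-to-last letter is 'n' (dowant → nodowant, rukzent → norukzent) add the prefix no-.
The other pattern: stems whose second-to-last letter is 'h' or 'm' repeat the first consonant+vowel as a prefix.
So dovinb → nodovinb.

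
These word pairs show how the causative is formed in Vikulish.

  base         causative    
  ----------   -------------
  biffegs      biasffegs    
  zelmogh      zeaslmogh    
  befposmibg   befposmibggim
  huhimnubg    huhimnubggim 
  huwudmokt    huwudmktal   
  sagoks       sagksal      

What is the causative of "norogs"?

biffegs and sagoks both end in -s yet inflect differently (biasffegs, sagksal), so the final letter is not what conditions the rule; the second-to-last letter is.
"norogs" has second-to-last letter 'g'. The stems whose second-to-last letter is 'g' (biffegs → biasffegs, zelmogh → zeaslmogh) insert -as- after the first vowel.
The other patterns: stems whose second-to-last letter is 'b' double the final consonant and add -im; stems whose second-to-last letter is 'k' delete the last vowel and add -al.
So norogs → noasrogs.

noasrogs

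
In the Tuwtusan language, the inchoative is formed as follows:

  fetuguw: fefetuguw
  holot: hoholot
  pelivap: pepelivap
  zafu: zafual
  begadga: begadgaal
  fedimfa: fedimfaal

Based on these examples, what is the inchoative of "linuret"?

fetuguw and zafu both have last vowel 'u' yet inflect differently (fefetuguw, zafual), so the last vowel is not what conditions the rule; whether the stem ends in a vowel or a consonant is.
"linuret" ends in a consonant. The stems ending in a consonant (fetuguw → fefetuguw, holot → hoholot, pelivap → pepelivap) repeat the first consonant+vowel as a prefix.
So linuret → lilinuret.

lilinuret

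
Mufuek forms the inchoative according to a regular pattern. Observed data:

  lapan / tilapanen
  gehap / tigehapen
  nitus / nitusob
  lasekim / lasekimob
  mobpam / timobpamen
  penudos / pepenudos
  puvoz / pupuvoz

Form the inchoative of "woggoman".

tiwoggomanen

penudos and nitus both end in -s yet inflect differently (pepenudos, nitusob), so the final letter is not what conditions the rule; the last vowel is.
"woggoman" has last vowel 'a'. The stems whose last vowel is 'a' (mobpam → timobpamen, lapan → tilapanen, gehap → tigehapen) add ti- … -en around the stem.
So woggoman → tiwoggomanen.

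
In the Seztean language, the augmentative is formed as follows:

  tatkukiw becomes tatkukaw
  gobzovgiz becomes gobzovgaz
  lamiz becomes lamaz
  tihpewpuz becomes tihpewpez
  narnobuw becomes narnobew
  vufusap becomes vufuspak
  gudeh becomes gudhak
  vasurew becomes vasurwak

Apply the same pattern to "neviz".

gobzovgiz and tihpewpuz both end in -z yet inflect differently (gobzovgaz, tihpewpez), so the final letter is not what conditions the rule; the last vowel is.
"neviz" has last vowel 'i'. The stems whose last vowel is 'i' (tatkukiw → tatkukaw, gobzovgiz → gobzovgaz, lamiz → lamaz) change the last vowel to 'a'.
The other patterns: stems whose last vowel is 'u' change the last vowel to 'e'; stems whose last vowel is 'a' or 'e' delete the last vowel and add -ak.
So neviz → nevaz.

nevaz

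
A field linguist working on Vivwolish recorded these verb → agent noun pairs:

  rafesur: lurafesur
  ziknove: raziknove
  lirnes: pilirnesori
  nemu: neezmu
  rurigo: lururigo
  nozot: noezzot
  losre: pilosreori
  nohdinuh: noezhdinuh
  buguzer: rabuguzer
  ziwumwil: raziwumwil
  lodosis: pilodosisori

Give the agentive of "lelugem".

"lelugem" begins with l-. The stems beginning with l- (lirnes → pilirnesori, losre → pilosreori, lodosis → pilodosisori) add pi- … -ori around the stem.
The other patterns: stems beginning with r- add the prefix lu-; stems beginning with n- insert -ez- after the first vowel; stems beginning with b- or z- add the prefix ra-.
So lelugem → pilelugemori.

pilelugemori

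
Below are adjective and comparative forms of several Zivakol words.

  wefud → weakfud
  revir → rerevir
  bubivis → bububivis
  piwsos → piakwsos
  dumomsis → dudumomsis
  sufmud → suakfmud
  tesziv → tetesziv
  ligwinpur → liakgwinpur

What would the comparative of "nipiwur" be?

niakpiwur

revir and ligwinpur both end in -r yet inflect differently (rerevir, liakgwinpur), so the final letter is not what conditions the rule; the last vowel is.
"nipiwur" has last vowel 'u'. The stems whose last vowel is 'u' (ligwinpur → liakgwinpur, wefud → weakfud, sufmud → suakfmud) insert -ak- after the first vowel.
The other pattern: stems whose last vowel is 'i' repeat the first consonant+vowel as a prefix.
So nipiwur → niakpiwur.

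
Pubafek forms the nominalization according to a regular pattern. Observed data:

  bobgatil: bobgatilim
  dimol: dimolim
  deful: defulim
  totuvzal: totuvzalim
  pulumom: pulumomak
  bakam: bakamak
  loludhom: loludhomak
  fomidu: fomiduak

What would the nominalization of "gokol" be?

dimol and pulumom both have last vowel 'o' yet inflect differently (dimolim, pulumomak), so the last vowel is not what conditions the rule; the final letter is.
"gokol" ends in -l. The stems ending in -l (bobgatil → bobgatilim, dimol → dimolim, deful → defulim) add -im.
So gokol → gokolim.

gokolim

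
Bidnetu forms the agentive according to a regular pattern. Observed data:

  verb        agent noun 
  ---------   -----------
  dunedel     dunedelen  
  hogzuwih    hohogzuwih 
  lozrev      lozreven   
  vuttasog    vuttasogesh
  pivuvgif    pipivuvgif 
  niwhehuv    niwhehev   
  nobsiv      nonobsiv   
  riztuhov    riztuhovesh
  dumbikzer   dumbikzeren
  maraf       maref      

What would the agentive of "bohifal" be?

bohifel

lozrev and riztuhov both end in -v yet inflect differently (lozreven, riztuhovesh), so the final letter is not what conditions the rule; the last vowel is.
"bohifal" has last vowel 'a'. The one such stem in the data (maraf → maref) changes the last vowel to 'e' (as does niwhehuv), so the same rule applies.
So bohifal → bohifel.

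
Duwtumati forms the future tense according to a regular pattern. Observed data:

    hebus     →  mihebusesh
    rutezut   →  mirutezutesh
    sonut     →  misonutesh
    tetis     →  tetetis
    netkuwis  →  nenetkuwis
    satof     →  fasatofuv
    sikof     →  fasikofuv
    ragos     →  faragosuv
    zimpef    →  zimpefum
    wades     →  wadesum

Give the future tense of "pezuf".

mipezufesh

hebus and tetis both end in -s yet inflect differently (mihebusesh, tetetis), so the final letter is not what conditions the rule; the last vowel is.
"pezuf" has last vowel 'u'. The stems whose last vowel is 'u' (hebus → mihebusesh, rutezut → mirutezutesh, sonut → misonutesh) add mi- … -esh around the stem.
The other patterns: stems whose last vowel is 'i' repeat the first consonant+vowel as a prefix; stems whose last vowel is 'o' add fa- … -uv around the stem; stems whose last vowel is 'e' add -um.
So pezuf → mipezufesh.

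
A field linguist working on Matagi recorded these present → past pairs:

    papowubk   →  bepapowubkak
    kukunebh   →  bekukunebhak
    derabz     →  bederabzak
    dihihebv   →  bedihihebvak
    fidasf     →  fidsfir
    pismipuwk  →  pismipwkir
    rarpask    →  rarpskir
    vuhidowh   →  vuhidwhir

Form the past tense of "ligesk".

ligskir

"ligesk" has second-to-last letter 's'. The stems whose second-to-last letter is 's' (fidasf → fidsfir, rarpask → rarpskir) delete the last vowel and add -ir.
The other pattern: stems whose second-to-last letter is 'b' add be- … -ak around the stem.
So ligesk → ligskir.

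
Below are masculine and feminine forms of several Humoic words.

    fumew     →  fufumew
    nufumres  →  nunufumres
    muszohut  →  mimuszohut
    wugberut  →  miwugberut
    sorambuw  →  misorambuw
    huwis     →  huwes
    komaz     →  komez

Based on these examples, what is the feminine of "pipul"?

"pipul" has last vowel 'u'. The stems whose last vowel is 'u' (muszohut → mimuszohut, wugberut → miwugberut, sorambuw → misorambuw) add the prefix mi-.
So pipul → mipipul.

mipipul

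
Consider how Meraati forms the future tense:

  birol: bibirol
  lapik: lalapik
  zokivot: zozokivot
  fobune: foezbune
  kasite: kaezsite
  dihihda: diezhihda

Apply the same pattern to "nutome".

nueztome

zokivot and fobune both have 3 vowels yet inflect differently (zozokivot, foezbune), so the number of vowels is not what conditions the rule; whether the stem ends in a vowel or a consonant is.
"nutome" ends in a vowel. The stems ending in a vowel (fobune → foezbune, kasite → kaezsite, dihihda → diezhihda) insert -ez- after the first vowel.
So nutome → nueztome.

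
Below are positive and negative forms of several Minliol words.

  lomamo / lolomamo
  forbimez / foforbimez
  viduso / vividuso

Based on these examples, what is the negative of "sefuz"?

Every pair shown (lomamo → lolomamo, forbimez → foforbimez, viduso → vividuso) follows the same rule: repeat the first consonant+vowel as a prefix.
So sefuz → sesefuz.

sesefuz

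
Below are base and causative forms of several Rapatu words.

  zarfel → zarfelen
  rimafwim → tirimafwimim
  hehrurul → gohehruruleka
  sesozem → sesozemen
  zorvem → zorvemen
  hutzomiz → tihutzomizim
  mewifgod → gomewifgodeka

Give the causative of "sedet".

sedeten

"sedet" has last vowel 'e'. The stems whose last vowel is 'e' (zorvem → zorvemen, sesozem → sesozemen, zarfel → zarfelen) add -en.
The other patterns: stems whose last vowel is 'i' add ti- … -im around the stem; stems whose last vowel is 'o' or 'u' add go- … -eka around the stem.
So sedet → sedeten.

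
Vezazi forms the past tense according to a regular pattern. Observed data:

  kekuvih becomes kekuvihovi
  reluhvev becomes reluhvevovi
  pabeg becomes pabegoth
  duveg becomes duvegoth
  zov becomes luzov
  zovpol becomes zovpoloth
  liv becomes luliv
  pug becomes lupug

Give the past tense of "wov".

pug and duveg both end in -g yet inflect differently (lupug, duvegoth), so the final letter is not what conditions the rule; the number of vowels is.
"wov" has 1 vowel. The stems with 1 vowel (zov → luzov, pug → lupug, liv → luliv) add the prefix lu-.
The other patterns: stems with 2 vowels add -oth; stems with 3 vowels add -ovi.
So wov → luwov.

luwov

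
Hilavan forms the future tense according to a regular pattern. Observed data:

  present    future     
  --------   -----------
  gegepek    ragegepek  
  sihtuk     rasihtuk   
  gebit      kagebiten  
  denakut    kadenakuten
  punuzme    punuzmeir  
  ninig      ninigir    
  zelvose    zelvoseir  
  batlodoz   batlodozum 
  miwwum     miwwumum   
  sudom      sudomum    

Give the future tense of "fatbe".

sihtuk and denakut both have last vowel 'u' yet inflect differently (rasihtuk, kadenakuten), so the last vowel is not what conditions the rule; the final letter is.
"fatbe" ends in -e. The stems ending in -e (punuzme → punuzmeir, zelvose → zelvoseir) add -ir.
The other patterns: stems ending in -k add the prefix ra-; stems ending in -t add ka- … -en around the stem; stems ending in -m or -z add -um.
So fatbe → fatbeir.

fatbeir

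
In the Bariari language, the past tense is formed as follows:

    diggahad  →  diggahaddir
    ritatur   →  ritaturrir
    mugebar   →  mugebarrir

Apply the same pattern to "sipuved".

sipuveddir

Every pair shown (diggahad → diggahaddir, ritatur → ritaturrir, mugebar → mugebarrir) follows the same rule: double the final consonant and add -ir.
So sipuved → sipuveddir.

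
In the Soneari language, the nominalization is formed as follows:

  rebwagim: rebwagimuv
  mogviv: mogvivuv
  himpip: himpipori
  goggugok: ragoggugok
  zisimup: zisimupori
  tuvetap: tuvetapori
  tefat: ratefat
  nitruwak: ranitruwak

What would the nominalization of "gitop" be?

nitruwak and tuvetap both have last vowel 'a' yet inflect differently (ranitruwak, tuvetapori), so the last vowel is not what conditions the rule; the final letter is.
"gitop" ends in -p. The stems ending in -p (tuvetap → tuvetapori, himpip → himpipori, zisimup → zisimupori) add -ori.
The other patterns: stems ending in -k or -t add the prefix ra-; stems ending in -m or -v add -uv.
So gitop → gitopori.

gitopori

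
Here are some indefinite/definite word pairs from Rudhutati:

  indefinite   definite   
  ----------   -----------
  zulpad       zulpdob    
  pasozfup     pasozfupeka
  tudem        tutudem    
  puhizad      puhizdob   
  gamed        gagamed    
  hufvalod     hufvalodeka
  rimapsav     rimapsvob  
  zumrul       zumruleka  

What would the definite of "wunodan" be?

gamed and puhizad both end in -d yet inflect differently (gagamed, puhizdob), so the final letter is not what conditions the rule; the last vowel is.
"wunodan" has last vowel 'a'. The stems whose last vowel is 'a' (puhizad → puhizdob, rimapsav → rimapsvob, zulpad → zulpdob) delete the last vowel and add -ob.
So wunodan → wunodnob.

wunodnob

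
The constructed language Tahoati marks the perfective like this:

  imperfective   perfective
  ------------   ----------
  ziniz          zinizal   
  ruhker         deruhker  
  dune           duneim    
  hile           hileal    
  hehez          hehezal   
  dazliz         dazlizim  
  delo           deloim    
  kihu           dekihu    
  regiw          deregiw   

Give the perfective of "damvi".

damviim

"damvi" begins with d-. The stems beginning with d- (dune → duneim, dazliz → dazlizim, delo → deloim) add -im.
The other patterns: stems beginning with h- or z- add -al; stems beginning with k- or r- add the prefix de-.
So damvi → damviim.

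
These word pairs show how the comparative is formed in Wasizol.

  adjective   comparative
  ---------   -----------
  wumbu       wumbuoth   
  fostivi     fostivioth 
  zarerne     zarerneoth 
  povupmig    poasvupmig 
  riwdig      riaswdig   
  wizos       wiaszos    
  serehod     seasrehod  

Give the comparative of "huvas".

fostivi and povupmig both have last vowel 'i' yet inflect differently (fostivioth, poasvupmig), so the last vowel is not what conditions the rule; whether the stem ends in a vowel or a consonant is.
"huvas" ends in a consonant. The stems ending in a consonant (serehod → seasrehod, povupmig → poasvupmig, wizos → wiaszos) insert -as- after the first vowel.
The other pattern: stems ending in a vowel add -oth.
So huvas → huasvas.

huasvas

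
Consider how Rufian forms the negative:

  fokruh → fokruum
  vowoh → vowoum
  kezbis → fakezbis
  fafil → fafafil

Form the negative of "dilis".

fadilis

fokruh and fafil both begin with f- yet inflect differently (fokruum, fafafil), so the first letter is not what conditions the rule; the final letter is.
"dilis" ends in -s. The one such stem in the data (kezbis → fakezbis) adds the prefix fa-, so the same rule applies.
The other pattern: stems ending in -h drop the final letter and add -um.
So dilis → fadilis.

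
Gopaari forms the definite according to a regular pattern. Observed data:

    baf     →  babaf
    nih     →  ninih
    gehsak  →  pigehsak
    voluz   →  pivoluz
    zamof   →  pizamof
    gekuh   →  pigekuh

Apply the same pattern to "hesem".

pihesem

baf and zamof both end in -f yet inflect differently (babaf, pizamof), so the final letter is not what conditions the rule; the number of vowels is.
"hesem" has 2 vowels. The stems with 2 vowels (gehsak → pigehsak, voluz → pivoluz, zamof → pizamof) add the prefix pi-.
So hesem → pihesem.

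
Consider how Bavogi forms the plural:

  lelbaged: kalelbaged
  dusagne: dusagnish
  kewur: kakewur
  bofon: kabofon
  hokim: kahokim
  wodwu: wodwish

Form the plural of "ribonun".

karibonun

dusagne and lelbaged both have last vowel 'e' yet inflect differently (dusagnish, kalelbaged), so the last vowel is not what conditions the rule; whether the stem ends in a vowel or a consonant is.
"ribonun" ends in a consonant. The stems ending in a consonant (bofon → kabofon, lelbaged → kalelbaged, kewur → kakewur) add the prefix ka-.
So ribonun → karibonun.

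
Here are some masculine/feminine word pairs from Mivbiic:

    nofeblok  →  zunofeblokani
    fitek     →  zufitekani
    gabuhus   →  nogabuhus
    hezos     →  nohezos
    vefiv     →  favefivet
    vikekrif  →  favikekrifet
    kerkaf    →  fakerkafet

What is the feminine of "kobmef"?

nofeblok and hezos both have last vowel 'o' yet inflect differently (zunofeblokani, nohezos), so the last vowel is not what conditions the rule; the final letter is.
"kobmef" ends in -f. The stems ending in -f (vikekrif → favikekrifet, kerkaf → fakerkafet) add fa- … -et around the stem.
So kobmef → fakobmefet.

fakobmefet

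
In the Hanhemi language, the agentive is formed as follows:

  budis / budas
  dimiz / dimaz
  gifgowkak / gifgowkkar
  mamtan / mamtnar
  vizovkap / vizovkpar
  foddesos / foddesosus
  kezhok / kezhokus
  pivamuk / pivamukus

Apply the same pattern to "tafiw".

budis and foddesos both end in -s yet inflect differently (budas, foddesosus), so the final letter is not what conditions the rule; the last vowel is.
"tafiw" has last vowel 'i'. The stems whose last vowel is 'i' (budis → budas, dimiz → dimaz) change the last vowel to 'a'.
The other patterns: stems whose last vowel is 'a' delete the last vowel and add -ar; stems whose last vowel is 'o' or 'u' add -us.
So tafiw → tafaw.

tafaw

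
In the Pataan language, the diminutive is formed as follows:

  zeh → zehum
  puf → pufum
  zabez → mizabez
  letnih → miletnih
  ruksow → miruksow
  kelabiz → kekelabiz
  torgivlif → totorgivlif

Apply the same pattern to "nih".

zeh and letnih both end in -h yet inflect differently (zehum, miletnih), so the final letter is not what conditions the rule; the number of vowels is.
"nih" has 1 vowel. The stems with 1 vowel (puf → pufum, zeh → zehum) add -um.
The other patterns: stems with 2 vowels add the prefix mi-; stems with 3 vowels repeat the first consonant+vowel as a prefix.
So nih → nihum.

nihum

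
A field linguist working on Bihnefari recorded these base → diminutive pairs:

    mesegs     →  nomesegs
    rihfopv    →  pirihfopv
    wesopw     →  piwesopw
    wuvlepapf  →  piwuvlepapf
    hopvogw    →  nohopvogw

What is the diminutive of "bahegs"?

nobahegs

wesopw and hopvogw both end in -w yet inflect differently (piwesopw, nohopvogw), so the final letter is not what conditions the rule; the second-to-last letter is.
"bahegs" has second-to-last letter 'g'. The stems whose second-to-last letter is 'g' (hopvogw → nohopvogw, mesegs → nomesegs) add the prefix no-.
The other pattern: stems whose second-to-last letter is 'p' add the prefix pi-.
So bahegs → nobahegs.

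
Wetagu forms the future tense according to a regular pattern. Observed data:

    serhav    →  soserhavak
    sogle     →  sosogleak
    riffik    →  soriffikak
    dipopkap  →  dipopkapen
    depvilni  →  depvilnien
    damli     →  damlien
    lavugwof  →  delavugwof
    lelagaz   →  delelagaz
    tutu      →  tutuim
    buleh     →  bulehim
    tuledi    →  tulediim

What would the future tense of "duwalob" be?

duwaloben

depvilni and tuledi both end in -i yet inflect differently (depvilnien, tulediim), so the final letter is not what conditions the rule; the first letter is.
"duwalob" begins with d-. The stems beginning with d- (dipopkap → dipopkapen, depvilni → depvilnien, damli → damlien) add -en.
So duwalob → duwaloben.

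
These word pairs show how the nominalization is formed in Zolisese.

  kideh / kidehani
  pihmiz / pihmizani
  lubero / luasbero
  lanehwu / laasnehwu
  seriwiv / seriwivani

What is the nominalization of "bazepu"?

baaszepu

seriwiv and lanehwu both have 3 vowels yet inflect differently (seriwivani, laasnehwu), so the number of vowels is not what conditions the rule; whether the stem ends in a vowel or a consonant is.
"bazepu" ends in a vowel. The stems ending in a vowel (lanehwu → laasnehwu, lubero → luasbero) insert -as- after the first vowel.
So bazepu → baaszepu.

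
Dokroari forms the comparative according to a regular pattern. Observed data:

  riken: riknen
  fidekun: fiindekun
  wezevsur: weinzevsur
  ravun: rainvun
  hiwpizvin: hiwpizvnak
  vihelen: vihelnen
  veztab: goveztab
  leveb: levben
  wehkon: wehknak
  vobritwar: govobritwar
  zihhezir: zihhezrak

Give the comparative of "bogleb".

boglben

vihelen and ravun both end in -n yet inflect differently (vihelnen, rainvun), so the final letter is not what conditions the rule; the last vowel is.
"bogleb" has last vowel 'e'. The stems whose last vowel is 'e' (leveb → levben, vihelen → vihelnen, riken → riknen) delete the last vowel and add -en.
So bogleb → boglben.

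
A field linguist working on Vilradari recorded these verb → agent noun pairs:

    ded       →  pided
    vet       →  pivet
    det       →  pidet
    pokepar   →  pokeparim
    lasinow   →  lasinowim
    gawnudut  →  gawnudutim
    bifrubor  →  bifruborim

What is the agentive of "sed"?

vet and gawnudut both end in -t yet inflect differently (pivet, gawnudutim), so the final letter is not what conditions the rule; the number of vowels is.
"sed" has 1 vowel. The stems with 1 vowel (ded → pided, vet → pivet, det → pidet) add the prefix pi-.
So sed → pised.

pised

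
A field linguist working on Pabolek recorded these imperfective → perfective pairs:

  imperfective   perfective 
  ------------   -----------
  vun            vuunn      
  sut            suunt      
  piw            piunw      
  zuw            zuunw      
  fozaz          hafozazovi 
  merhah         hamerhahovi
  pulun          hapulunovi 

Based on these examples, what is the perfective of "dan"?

daunn

"dan" has 1 vowel. The stems with 1 vowel (vun → vuunn, sut → suunt, piw → piunw) insert -un- after the first vowel.
The other pattern: stems with 2 vowels add ha- … -ovi around the stem.
So dan → daunn.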